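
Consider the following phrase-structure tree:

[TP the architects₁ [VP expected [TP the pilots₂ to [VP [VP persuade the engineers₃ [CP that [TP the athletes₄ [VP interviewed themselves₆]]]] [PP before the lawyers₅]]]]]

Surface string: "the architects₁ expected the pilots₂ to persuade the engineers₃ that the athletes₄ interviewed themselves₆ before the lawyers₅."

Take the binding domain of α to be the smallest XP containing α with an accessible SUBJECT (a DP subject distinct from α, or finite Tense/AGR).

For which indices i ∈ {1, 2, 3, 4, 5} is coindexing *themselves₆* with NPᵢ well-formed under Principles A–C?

*themselves* is an anaphor, so Principle A applies: it must be bound in its binding domain.
Binding domain of *themselves₆*: the embedded TP, whose subject is the athletes₄.
*the architects₁* c-commands the anaphor but is outside its binding domain → cannot satisfy Principle A.
*the pilots₂* c-commands the anaphor but is outside its binding domain → cannot satisfy Principle A.
*the engineers₃* c-commands the anaphor but is outside its binding domain → cannot satisfy Principle A.
*the athletes₄* c-commands the anaphor within its binding domain → licit binder.
*the lawyers₅* does not c-command the anaphor → cannot bind it.

{4}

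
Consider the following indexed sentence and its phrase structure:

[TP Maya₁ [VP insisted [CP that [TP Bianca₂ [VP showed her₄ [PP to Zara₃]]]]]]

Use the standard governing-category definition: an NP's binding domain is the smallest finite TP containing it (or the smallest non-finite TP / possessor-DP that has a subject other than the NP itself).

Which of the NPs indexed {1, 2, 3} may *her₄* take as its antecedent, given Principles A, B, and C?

*her* is a pronoun, so Principle B applies: it must be free in its binding domain.
Binding domain of *her₄*: the embedded TP, whose subject is Bianca₂.
*Maya₁* c-commands the pronoun but from outside its binding domain, and is not c-commanded by it → coindexation permitted.
*Bianca₂* c-commands the pronoun within its binding domain → coindexation would violate Principle B.
*Zara₃*: the pronoun c-commands this R-expression → coindexation would violate Principle C on *Zara₃*.

{1}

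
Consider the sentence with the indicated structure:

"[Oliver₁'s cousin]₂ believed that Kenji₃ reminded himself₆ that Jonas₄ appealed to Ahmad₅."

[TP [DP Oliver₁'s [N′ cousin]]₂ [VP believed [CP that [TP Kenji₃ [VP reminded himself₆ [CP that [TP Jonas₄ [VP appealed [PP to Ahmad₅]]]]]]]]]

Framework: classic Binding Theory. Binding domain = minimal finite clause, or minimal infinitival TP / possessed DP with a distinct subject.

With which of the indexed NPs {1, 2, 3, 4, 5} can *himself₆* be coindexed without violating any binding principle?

*himself* is an anaphor, so Principle A applies: it must be bound in its binding domain.
Binding domain of *himself₆*: the embedded TP, whose subject is Kenji₃.
*Oliver₁* does not c-command the anaphor → cannot bind it.
*[Oliver₁'s cousin]₂* c-commands the anaphor but is outside its binding domain → cannot satisfy Principle A.
*Kenji₃* c-commands the anaphor within its binding domain → licit binder.
*Jonas₄* does not c-command the anaphor → cannot bind it.
*Ahmad₅* does not c-command the anaphor → cannot bind it.

{3}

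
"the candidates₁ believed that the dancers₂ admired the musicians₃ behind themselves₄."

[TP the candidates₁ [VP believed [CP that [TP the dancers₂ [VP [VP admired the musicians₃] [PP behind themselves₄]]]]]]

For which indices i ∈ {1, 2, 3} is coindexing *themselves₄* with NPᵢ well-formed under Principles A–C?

{2}

*themselves* is an anaphor, so Principle A applies: it must be bound in its binding domain.
Binding domain of *themselves₄*: the embedded TP, whose subject is the dancers₂.
*the candidates₁* c-commands the anaphor but is outside its binding domain → cannot satisfy Principle A.
*the dancers₂* c-commands the anaphor within its binding domain → licit binder.
*the musicians₃* does not c-command the anaphor → cannot bind it.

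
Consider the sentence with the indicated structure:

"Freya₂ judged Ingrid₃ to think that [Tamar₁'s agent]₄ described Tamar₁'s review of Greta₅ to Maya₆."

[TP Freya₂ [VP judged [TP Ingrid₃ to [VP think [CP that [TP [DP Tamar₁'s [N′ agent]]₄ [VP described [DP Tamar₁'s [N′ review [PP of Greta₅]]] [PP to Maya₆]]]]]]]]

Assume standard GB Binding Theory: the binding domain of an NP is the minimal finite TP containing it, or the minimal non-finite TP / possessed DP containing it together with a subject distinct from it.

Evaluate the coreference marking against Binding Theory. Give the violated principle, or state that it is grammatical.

grammatical

The two coindexed NPs are *Tamar₁* and *Tamar₁*.
*Tamar₁* is an R-expression; no coindexed NP c-commands it, so Principle C holds.
*Tamar₁* is an R-expression; *Tamar₁* does not c-command it, and no other NP shares its index, so Principle C is satisfied.
All principles are respected.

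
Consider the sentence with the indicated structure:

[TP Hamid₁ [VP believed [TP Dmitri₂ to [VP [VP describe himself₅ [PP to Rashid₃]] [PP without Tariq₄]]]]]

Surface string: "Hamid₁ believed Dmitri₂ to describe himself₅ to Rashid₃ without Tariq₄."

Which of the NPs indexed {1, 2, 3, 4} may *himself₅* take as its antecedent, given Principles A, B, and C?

{2}

*himself* is an anaphor, so Principle A applies: it must be bound in its binding domain.
Binding domain of *himself₅*: the embedded TP, whose subject is Dmitri₂.
*Hamid₁* c-commands the anaphor but is outside its binding domain → cannot satisfy Principle A.
*Dmitri₂* c-commands the anaphor within its binding domain → licit binder.
*Rashid₃* does not c-command the anaphor → cannot bind it.
*Tariq₄* does not c-command the anaphor → cannot bind it.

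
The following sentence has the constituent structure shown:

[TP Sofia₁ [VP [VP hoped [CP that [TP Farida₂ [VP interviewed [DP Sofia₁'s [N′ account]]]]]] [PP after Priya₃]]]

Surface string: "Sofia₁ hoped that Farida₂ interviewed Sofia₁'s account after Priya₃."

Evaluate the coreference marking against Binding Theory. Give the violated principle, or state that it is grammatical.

The two coindexed NPs are *Sofia₁* (the higher occurrence) and *Sofia₁* (the lower occurrence).
*Sofia₁* (the lower occurrence) is an R-expression. Principle C requires it to be free everywhere.
*Sofia₁* (the higher occurrence) c-commands it and carries the same index.
The R-expression is bound → Principle C violation.

Principle C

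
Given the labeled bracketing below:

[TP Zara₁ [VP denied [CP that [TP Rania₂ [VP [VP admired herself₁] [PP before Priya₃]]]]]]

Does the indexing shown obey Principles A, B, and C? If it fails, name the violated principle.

Principle A

The two coindexed NPs are *Zara₁* and *herself₁*.
*herself₁* is an anaphor. Principle A requires it to be bound within its binding domain — the embedded TP, whose subject is Rania₂.
Within that domain it is c-commanded by *Rania₂*, which does not share its index.
*Zara₁* does c-command the anaphor, but from outside its binding domain.
The anaphor is unbound in its domain → Principle A violation.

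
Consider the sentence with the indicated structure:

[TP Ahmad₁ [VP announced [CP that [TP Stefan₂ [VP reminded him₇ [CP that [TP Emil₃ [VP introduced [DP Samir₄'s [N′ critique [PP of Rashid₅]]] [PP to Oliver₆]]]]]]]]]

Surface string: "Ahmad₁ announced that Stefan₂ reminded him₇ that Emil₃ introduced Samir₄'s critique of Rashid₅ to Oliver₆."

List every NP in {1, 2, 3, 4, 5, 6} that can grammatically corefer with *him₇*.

{1}

*him* is a pronoun, so Principle B applies: it must be free in its binding domain.
Binding domain of *him₇*: the embedded TP, whose subject is Stefan₂.
*Ahmad₁* c-commands the pronoun but from outside its binding domain, and is not c-commanded by it → coindexation permitted.
*Stefan₂* c-commands the pronoun within its binding domain → coindexation would violate Principle B.
*Emil₃*: the pronoun c-commands this R-expression → coindexation would violate Principle C on *Emil₃*.
*Samir₄*: the pronoun c-commands this R-expression → coindexation would violate Principle C on *Samir₄*.
*Rashid₅*: the pronoun c-commands this R-expression → coindexation would violate Principle C on *Rashid₅*.
*Oliver₆*: the pronoun c-commands this R-expression → coindexation would violate Principle C on *Oliver₆*.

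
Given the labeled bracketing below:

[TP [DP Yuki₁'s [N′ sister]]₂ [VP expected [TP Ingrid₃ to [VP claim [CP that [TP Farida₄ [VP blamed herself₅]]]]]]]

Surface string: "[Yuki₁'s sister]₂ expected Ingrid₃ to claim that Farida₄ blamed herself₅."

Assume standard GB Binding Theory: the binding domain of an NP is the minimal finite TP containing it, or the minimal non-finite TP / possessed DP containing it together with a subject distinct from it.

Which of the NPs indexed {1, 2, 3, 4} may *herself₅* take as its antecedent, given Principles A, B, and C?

*herself* is an anaphor, so Principle A applies: it must be bound in its binding domain.
Binding domain of *herself₅*: the embedded TP, whose subject is Farida₄.
*Yuki₁* does not c-command the anaphor → cannot bind it.
*[Yuki₁'s sister]₂* c-commands the anaphor but is outside its binding domain → cannot satisfy Principle A.
*Ingrid₃* c-commands the anaphor but is outside its binding domain → cannot satisfy Principle A.
*Farida₄* c-commands the anaphor within its binding domain → licit binder.

{4}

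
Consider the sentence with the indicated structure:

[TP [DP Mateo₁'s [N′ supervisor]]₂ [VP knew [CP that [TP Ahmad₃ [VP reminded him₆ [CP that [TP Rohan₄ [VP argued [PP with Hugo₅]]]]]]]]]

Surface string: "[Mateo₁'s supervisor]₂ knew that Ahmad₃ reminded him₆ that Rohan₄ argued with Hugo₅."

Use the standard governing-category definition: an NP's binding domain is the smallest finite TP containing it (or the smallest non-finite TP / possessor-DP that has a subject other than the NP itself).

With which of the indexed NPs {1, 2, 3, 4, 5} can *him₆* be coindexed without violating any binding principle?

{1, 2}

*him* is a pronoun, so Principle B applies: it must be free in its binding domain.
Binding domain of *him₆*: the embedded TP, whose subject is Ahmad₃.
*Mateo₁* and the pronoun do not c-command one another → neither Principle B nor Principle C is at stake; coindexation permitted.
*[Mateo₁'s supervisor]₂* c-commands the pronoun but from outside its binding domain, and is not c-commanded by it → coindexation permitted.
*Ahmad₃* c-commands the pronoun within its binding domain → coindexation would violate Principle B.
*Rohan₄*: the pronoun c-commands this R-expression → coindexation would violate Principle C on *Rohan₄*.
*Hugo₅*: the pronoun c-commands this R-expression → coindexation would violate Principle C on *Hugo₅*.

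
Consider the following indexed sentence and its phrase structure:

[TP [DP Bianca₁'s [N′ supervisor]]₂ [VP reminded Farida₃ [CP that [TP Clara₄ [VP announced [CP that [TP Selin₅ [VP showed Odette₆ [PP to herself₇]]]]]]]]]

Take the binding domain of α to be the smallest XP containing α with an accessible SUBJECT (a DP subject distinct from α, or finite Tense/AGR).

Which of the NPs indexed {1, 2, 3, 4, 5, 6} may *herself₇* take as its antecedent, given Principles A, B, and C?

*herself* is an anaphor, so Principle A applies: it must be bound in its binding domain.
Binding domain of *herself₇*: the embedded TP, whose subject is Selin₅.
*Bianca₁* does not c-command the anaphor → cannot bind it.
*[Bianca₁'s supervisor]₂* c-commands the anaphor but is outside its binding domain → cannot satisfy Principle A.
*Farida₃* c-commands the anaphor but is outside its binding domain → cannot satisfy Principle A.
*Clara₄* c-commands the anaphor but is outside its binding domain → cannot satisfy Principle A.
*Selin₅* c-commands the anaphor within its binding domain → licit binder.
*Odette₆* c-commands the anaphor within its binding domain → licit binder.

{5, 6}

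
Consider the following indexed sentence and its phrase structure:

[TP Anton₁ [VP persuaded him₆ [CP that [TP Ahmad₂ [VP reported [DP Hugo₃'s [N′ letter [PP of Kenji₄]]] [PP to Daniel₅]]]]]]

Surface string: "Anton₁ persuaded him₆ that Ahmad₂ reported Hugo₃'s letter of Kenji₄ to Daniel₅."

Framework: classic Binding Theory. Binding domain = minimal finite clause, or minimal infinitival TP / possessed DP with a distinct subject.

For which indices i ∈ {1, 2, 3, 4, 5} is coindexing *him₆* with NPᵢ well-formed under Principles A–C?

none

*him* is a pronoun, so Principle B applies: it must be free in its binding domain.
Binding domain of *him₆*: the matrix TP, whose subject is Anton₁.
*Anton₁* c-commands the pronoun within its binding domain → coindexation would violate Principle B.
*Ahmad₂*: the pronoun c-commands this R-expression → coindexation would violate Principle C on *Ahmad₂*.
*Hugo₃*: the pronoun c-commands this R-expression → coindexation would violate Principle C on *Hugo₃*.
*Kenji₄*: the pronoun c-commands this R-expression → coindexation would violate Principle C on *Kenji₄*.
*Daniel₅*: the pronoun c-commands this R-expression → coindexation would violate Principle C on *Daniel₅*.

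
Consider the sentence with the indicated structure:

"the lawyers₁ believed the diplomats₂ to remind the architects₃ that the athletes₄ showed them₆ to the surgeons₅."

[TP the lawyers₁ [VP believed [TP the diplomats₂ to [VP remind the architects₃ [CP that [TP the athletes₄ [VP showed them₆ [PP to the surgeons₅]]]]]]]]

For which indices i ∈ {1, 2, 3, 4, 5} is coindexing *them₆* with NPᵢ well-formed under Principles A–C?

*them* is a pronoun, so Principle B applies: it must be free in its binding domain.
Binding domain of *them₆*: the embedded TP, whose subject is the athletes₄.
*the lawyers₁* c-commands the pronoun but from outside its binding domain, and is not c-commanded by it → coindexation permitted.
*the diplomats₂* c-commands the pronoun but from outside its binding domain, and is not c-commanded by it → coindexation permitted.
*the architects₃* c-commands the pronoun but from outside its binding domain, and is not c-commanded by it → coindexation permitted.
*the athletes₄* c-commands the pronoun within its binding domain → coindexation would violate Principle B.
*the surgeons₅*: the pronoun c-commands this R-expression → coindexation would violate Principle C on *the surgeons₅*.

{1, 2, 3}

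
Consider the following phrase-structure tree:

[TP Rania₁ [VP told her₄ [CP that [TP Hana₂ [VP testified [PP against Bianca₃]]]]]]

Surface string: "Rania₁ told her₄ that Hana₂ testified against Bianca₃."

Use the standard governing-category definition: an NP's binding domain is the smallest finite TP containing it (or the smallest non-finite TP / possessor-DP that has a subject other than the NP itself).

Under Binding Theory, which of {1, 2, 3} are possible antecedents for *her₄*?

*her* is a pronoun, so Principle B applies: it must be free in its binding domain.
Binding domain of *her₄*: the matrix TP, whose subject is Rania₁.
*Rania₁* c-commands the pronoun within its binding domain → coindexation would violate Principle B.
*Hana₂*: the pronoun c-commands this R-expression → coindexation would violate Principle C on *Hana₂*.
*Bianca₃*: the pronoun c-commands this R-expression → coindexation would violate Principle C on *Bianca₃*.

none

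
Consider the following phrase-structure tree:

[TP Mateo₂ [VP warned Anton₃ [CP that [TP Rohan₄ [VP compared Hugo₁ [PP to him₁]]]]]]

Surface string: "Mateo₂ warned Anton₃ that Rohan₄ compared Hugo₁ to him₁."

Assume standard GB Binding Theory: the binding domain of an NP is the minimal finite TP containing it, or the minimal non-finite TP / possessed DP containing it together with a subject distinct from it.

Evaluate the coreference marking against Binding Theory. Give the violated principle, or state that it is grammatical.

The two coindexed NPs are *Hugo₁* and *him₁*.
*him₁* is a pronoun. Its binding domain is the embedded TP, whose subject is Rohan₄.
*Hugo₁* c-commands it within that domain and carries the same index.
The pronoun is locally bound → Principle B violation.

Principle B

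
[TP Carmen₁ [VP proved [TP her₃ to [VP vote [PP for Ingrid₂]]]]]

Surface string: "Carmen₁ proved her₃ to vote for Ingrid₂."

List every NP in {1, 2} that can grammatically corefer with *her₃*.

none

*her* is a pronoun, so Principle B applies: it must be free in its binding domain.
Binding domain of *her₃*: the matrix TP, whose subject is Carmen₁.
*Carmen₁* c-commands the pronoun within its binding domain → coindexation would violate Principle B.
*Ingrid₂*: the pronoun c-commands this R-expression → coindexation would violate Principle C on *Ingrid₂*.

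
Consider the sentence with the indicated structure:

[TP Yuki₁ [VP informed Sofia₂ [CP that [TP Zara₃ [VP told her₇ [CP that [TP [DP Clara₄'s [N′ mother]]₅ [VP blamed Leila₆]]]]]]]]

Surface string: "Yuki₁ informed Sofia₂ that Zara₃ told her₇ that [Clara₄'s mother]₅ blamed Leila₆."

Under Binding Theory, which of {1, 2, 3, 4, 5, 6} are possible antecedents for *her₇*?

*her* is a pronoun, so Principle B applies: it must be free in its binding domain.
Binding domain of *her₇*: the embedded TP, whose subject is Zara₃.
*Yuki₁* c-commands the pronoun but from outside its binding domain, and is not c-commanded by it → coindexation permitted.
*Sofia₂* c-commands the pronoun but from outside its binding domain, and is not c-commanded by it → coindexation permitted.
*Zara₃* c-commands the pronoun within its binding domain → coindexation would violate Principle B.
*Clara₄*: the pronoun c-commands this R-expression → coindexation would violate Principle C on *Clara₄*.
*[Clara₄'s mother]₅*: the pronoun c-commands this R-expression → coindexation would violate Principle C on *[Clara₄'s mother]₅*.
*Leila₆*: the pronoun c-commands this R-expression → coindexation would violate Principle C on *Leila₆*.

{1, 2}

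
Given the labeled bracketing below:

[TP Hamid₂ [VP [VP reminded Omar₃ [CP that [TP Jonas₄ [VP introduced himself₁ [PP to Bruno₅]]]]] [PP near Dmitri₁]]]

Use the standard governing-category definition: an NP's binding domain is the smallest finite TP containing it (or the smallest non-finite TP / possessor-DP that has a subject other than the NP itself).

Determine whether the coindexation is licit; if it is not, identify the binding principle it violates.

Principle A

The two coindexed NPs are *Dmitri₁* and *himself₁*.
*himself₁* is an anaphor. Principle A requires it to be bound within its binding domain — the embedded TP, whose subject is Jonas₄.
Within that domain it is c-commanded by *Jonas₄*, which does not share its index.
*Dmitri₁* does not c-command the anaphor at all.
The anaphor is unbound in its domain → Principle A violation.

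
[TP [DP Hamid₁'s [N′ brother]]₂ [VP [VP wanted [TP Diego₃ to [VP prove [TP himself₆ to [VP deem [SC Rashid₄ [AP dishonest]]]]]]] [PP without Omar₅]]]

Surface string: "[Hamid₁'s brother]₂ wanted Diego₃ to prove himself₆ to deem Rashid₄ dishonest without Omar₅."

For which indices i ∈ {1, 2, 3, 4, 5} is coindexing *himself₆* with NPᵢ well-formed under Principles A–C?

{3}

*himself* is an anaphor, so Principle A applies: it must be bound in its binding domain.
Binding domain of *himself₆*: the embedded TP, whose subject is Diego₃.
*Hamid₁* does not c-command the anaphor → cannot bind it.
*[Hamid₁'s brother]₂* c-commands the anaphor but is outside its binding domain → cannot satisfy Principle A.
*Diego₃* c-commands the anaphor within its binding domain → licit binder.
*Rashid₄* does not c-command the anaphor → cannot bind it.
*Omar₅* does not c-command the anaphor → cannot bind it.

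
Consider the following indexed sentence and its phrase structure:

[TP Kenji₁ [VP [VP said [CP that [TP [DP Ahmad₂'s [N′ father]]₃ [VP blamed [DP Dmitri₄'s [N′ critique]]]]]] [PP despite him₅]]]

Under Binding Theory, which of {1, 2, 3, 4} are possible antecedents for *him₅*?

{2, 3, 4}

*him* is a pronoun, so Principle B applies: it must be free in its binding domain.
Binding domain of *him₅*: the matrix TP, whose subject is Kenji₁.
*Kenji₁* c-commands the pronoun within its binding domain → coindexation would violate Principle B.
*Ahmad₂* and the pronoun do not c-command one another → neither Principle B nor Principle C is at stake; coindexation permitted.
*[Ahmad₂'s father]₃* and the pronoun do not c-command one another → neither Principle B nor Principle C is at stake; coindexation permitted.
*Dmitri₄* and the pronoun do not c-command one another → neither Principle B nor Principle C is at stake; coindexation permitted.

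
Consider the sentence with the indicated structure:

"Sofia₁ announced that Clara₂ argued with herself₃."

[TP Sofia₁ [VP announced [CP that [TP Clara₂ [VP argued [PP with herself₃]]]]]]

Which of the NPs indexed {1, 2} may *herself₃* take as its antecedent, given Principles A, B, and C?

*herself* is an anaphor, so Principle A applies: it must be bound in its binding domain.
Binding domain of *herself₃*: the embedded TP, whose subject is Clara₂.
*Sofia₁* c-commands the anaphor but is outside its binding domain → cannot satisfy Principle A.
*Clara₂* c-commands the anaphor within its binding domain → licit binder.

{2}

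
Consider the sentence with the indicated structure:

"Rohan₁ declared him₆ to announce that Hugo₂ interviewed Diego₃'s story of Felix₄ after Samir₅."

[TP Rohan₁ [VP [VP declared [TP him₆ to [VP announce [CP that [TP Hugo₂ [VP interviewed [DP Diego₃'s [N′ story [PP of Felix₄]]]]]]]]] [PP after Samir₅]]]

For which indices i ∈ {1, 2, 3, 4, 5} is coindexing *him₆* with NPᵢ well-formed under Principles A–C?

{5}

*him* is a pronoun, so Principle B applies: it must be free in its binding domain.
Binding domain of *him₆*: the matrix TP, whose subject is Rohan₁.
*Rohan₁* c-commands the pronoun within its binding domain → coindexation would violate Principle B.
*Hugo₂*: the pronoun c-commands this R-expression → coindexation would violate Principle C on *Hugo₂*.
*Diego₃*: the pronoun c-commands this R-expression → coindexation would violate Principle C on *Diego₃*.
*Felix₄*: the pronoun c-commands this R-expression → coindexation would violate Principle C on *Felix₄*.
*Samir₅* and the pronoun do not c-command one another → neither Principle B nor Principle C is at stake; coindexation permitted.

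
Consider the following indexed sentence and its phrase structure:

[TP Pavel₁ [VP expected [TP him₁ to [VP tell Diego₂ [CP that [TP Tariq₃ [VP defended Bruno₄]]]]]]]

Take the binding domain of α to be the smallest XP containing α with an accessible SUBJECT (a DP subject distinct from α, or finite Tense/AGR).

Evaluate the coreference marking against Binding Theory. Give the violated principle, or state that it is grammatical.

The two coindexed NPs are *Pavel₁* and *him₁*.
*him₁* is a pronoun. Its binding domain is the matrix TP, whose subject is Pavel₁.
*Pavel₁* c-commands it within that domain and carries the same index.
The pronoun is locally bound → Principle B violation.

Principle B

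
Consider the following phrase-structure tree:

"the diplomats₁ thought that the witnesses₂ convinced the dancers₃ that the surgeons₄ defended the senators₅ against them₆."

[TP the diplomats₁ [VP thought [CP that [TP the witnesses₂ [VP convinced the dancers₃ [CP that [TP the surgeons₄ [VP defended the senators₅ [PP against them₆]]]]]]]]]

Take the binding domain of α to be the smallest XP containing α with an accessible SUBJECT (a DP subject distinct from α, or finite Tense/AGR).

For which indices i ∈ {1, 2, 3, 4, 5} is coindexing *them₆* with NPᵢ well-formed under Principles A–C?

{1, 2, 3}

*them* is a pronoun, so Principle B applies: it must be free in its binding domain.
Binding domain of *them₆*: the embedded TP, whose subject is the surgeons₄.
*the diplomats₁* c-commands the pronoun but from outside its binding domain, and is not c-commanded by it → coindexation permitted.
*the witnesses₂* c-commands the pronoun but from outside its binding domain, and is not c-commanded by it → coindexation permitted.
*the dancers₃* c-commands the pronoun but from outside its binding domain, and is not c-commanded by it → coindexation permitted.
*the surgeons₄* c-commands the pronoun within its binding domain → coindexation would violate Principle B.
*the senators₅* c-commands the pronoun within its binding domain → coindexation would violate Principle B.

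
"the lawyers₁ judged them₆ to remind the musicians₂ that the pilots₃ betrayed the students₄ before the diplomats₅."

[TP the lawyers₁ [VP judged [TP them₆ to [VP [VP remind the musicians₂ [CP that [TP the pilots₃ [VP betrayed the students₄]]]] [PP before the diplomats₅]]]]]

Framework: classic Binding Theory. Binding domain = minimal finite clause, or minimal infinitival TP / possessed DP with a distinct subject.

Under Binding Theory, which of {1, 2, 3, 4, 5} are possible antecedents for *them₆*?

none

*them* is a pronoun, so Principle B applies: it must be free in its binding domain.
Binding domain of *them₆*: the matrix TP, whose subject is the lawyers₁.
*the lawyers₁* c-commands the pronoun within its binding domain → coindexation would violate Principle B.
*the musicians₂*: the pronoun c-commands this R-expression → coindexation would violate Principle C on *the musicians₂*.
*the pilots₃*: the pronoun c-commands this R-expression → coindexation would violate Principle C on *the pilots₃*.
*the students₄*: the pronoun c-commands this R-expression → coindexation would violate Principle C on *the students₄*.
*the diplomats₅*: the pronoun c-commands this R-expression → coindexation would violate Principle C on *the diplomats₅*.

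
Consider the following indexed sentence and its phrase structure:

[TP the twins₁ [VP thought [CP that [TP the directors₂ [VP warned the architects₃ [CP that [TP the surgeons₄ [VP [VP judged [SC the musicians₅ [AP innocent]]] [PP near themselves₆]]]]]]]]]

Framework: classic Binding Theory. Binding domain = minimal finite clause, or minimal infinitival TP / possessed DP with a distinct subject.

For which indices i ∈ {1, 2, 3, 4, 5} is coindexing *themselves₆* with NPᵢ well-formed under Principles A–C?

{4}

*themselves* is an anaphor, so Principle A applies: it must be bound in its binding domain.
Binding domain of *themselves₆*: the embedded TP, whose subject is the surgeons₄.
*the twins₁* c-commands the anaphor but is outside its binding domain → cannot satisfy Principle A.
*the directors₂* c-commands the anaphor but is outside its binding domain → cannot satisfy Principle A.
*the architects₃* c-commands the anaphor but is outside its binding domain → cannot satisfy Principle A.
*the surgeons₄* c-commands the anaphor within its binding domain → licit binder.
*the musicians₅* does not c-command the anaphor → cannot bind it.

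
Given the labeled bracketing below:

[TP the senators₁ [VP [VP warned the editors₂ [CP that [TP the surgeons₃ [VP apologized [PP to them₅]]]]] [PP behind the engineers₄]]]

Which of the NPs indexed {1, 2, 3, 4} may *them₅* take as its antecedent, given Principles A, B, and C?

{1, 2, 4}

*them* is a pronoun, so Principle B applies: it must be free in its binding domain.
Binding domain of *them₅*: the embedded TP, whose subject is the surgeons₃.
*the senators₁* c-commands the pronoun but from outside its binding domain, and is not c-commanded by it → coindexation permitted.
*the editors₂* c-commands the pronoun but from outside its binding domain, and is not c-commanded by it → coindexation permitted.
*the surgeons₃* c-commands the pronoun within its binding domain → coindexation would violate Principle B.
*the engineers₄* and the pronoun do not c-command one another → neither Principle B nor Principle C is at stake; coindexation permitted.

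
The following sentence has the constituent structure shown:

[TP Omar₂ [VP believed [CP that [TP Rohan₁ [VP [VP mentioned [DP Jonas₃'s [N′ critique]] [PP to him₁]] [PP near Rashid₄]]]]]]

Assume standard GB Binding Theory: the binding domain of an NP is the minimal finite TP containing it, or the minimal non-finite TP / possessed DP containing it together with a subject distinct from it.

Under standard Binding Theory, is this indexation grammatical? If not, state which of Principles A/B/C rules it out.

Principle B

The two coindexed NPs are *Rohan₁* and *him₁*.
*him₁* is a pronoun. Its binding domain is the embedded TP, whose subject is Rohan₁.
*Rohan₁* c-commands it within that domain and carries the same index.
The pronoun is locally bound → Principle B violation.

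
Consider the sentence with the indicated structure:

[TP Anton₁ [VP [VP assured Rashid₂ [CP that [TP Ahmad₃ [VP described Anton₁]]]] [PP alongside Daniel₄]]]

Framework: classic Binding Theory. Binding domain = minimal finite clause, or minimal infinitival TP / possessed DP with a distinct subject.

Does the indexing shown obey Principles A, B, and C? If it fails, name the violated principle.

The two coindexed NPs are *Anton₁* (the higher occurrence) and *Anton₁* (the lower occurrence).
*Anton₁* (the lower occurrence) is an R-expression. Principle C requires it to be free everywhere.
*Anton₁* (the higher occurrence) c-commands it and carries the same index.
The R-expression is bound → Principle C violation.

Principle C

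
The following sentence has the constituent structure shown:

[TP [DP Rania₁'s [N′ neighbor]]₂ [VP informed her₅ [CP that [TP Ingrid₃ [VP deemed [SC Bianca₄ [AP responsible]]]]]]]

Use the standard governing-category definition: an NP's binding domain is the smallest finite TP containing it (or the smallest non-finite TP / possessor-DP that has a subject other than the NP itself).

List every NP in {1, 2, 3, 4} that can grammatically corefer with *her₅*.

*her* is a pronoun, so Principle B applies: it must be free in its binding domain.
Binding domain of *her₅*: the matrix TP, whose subject is [Rania₁'s neighbor]₂.
*Rania₁* and the pronoun do not c-command one another → neither Principle B nor Principle C is at stake; coindexation permitted.
*[Rania₁'s neighbor]₂* c-commands the pronoun within its binding domain → coindexation would violate Principle B.
*Ingrid₃*: the pronoun c-commands this R-expression → coindexation would violate Principle C on *Ingrid₃*.
*Bianca₄*: the pronoun c-commands this R-expression → coindexation would violate Principle C on *Bianca₄*.

{1}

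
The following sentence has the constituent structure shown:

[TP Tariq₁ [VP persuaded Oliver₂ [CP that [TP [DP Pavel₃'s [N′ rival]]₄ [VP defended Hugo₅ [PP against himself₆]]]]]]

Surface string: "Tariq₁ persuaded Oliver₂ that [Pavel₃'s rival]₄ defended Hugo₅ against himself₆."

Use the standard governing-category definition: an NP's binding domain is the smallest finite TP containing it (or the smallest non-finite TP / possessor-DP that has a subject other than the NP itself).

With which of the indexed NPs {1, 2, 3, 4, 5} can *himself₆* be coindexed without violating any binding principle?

{4, 5}

*himself* is an anaphor, so Principle A applies: it must be bound in its binding domain.
Binding domain of *himself₆*: the embedded TP, whose subject is [Pavel₃'s rival]₄.
*Tariq₁* c-commands the anaphor but is outside its binding domain → cannot satisfy Principle A.
*Oliver₂* c-commands the anaphor but is outside its binding domain → cannot satisfy Principle A.
*Pavel₃* does not c-command the anaphor → cannot bind it.
*[Pavel₃'s rival]₄* c-commands the anaphor within its binding domain → licit binder.
*Hugo₅* c-commands the anaphor within its binding domain → licit binder.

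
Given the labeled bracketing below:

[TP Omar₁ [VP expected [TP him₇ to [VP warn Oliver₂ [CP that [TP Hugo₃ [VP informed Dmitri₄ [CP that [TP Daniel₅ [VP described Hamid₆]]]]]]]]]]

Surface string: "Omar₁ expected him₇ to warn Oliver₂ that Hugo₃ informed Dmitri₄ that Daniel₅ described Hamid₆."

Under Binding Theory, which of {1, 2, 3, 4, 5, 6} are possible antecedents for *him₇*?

*him* is a pronoun, so Principle B applies: it must be free in its binding domain.
Binding domain of *him₇*: the matrix TP, whose subject is Omar₁.
*Omar₁* c-commands the pronoun within its binding domain → coindexation would violate Principle B.
*Oliver₂*: the pronoun c-commands this R-expression → coindexation would violate Principle C on *Oliver₂*.
*Hugo₃*: the pronoun c-commands this R-expression → coindexation would violate Principle C on *Hugo₃*.
*Dmitri₄*: the pronoun c-commands this R-expression → coindexation would violate Principle C on *Dmitri₄*.
*Daniel₅*: the pronoun c-commands this R-expression → coindexation would violate Principle C on *Daniel₅*.
*Hamid₆*: the pronoun c-commands this R-expression → coindexation would violate Principle C on *Hamid₆*.

none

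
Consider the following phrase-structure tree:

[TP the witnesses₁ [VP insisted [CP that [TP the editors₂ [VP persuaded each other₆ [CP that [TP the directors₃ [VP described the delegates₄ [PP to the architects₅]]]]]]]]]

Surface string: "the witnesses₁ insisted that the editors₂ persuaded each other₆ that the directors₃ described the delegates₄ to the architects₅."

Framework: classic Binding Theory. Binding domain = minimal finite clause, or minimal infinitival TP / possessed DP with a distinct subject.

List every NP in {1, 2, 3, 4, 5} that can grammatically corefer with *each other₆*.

*each other* is an anaphor, so Principle A applies: it must be bound in its binding domain.
Binding domain of *each other₆*: the embedded TP, whose subject is the editors₂.
*the witnesses₁* c-commands the anaphor but is outside its binding domain → cannot satisfy Principle A.
*the editors₂* c-commands the anaphor within its binding domain → licit binder.
*the directors₃* does not c-command the anaphor → cannot bind it.
*the delegates₄* does not c-command the anaphor → cannot bind it.
*the architects₅* does not c-command the anaphor → cannot bind it.

{2}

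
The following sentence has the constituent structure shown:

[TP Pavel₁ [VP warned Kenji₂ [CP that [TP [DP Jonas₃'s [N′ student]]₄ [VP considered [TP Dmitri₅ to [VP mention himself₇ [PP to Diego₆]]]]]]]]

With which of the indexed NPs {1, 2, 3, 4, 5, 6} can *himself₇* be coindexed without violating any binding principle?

*himself* is an anaphor, so Principle A applies: it must be bound in its binding domain.
Binding domain of *himself₇*: the embedded TP, whose subject is Dmitri₅.
*Pavel₁* c-commands the anaphor but is outside its binding domain → cannot satisfy Principle A.
*Kenji₂* c-commands the anaphor but is outside its binding domain → cannot satisfy Principle A.
*Jonas₃* does not c-command the anaphor → cannot bind it.
*[Jonas₃'s student]₄* c-commands the anaphor but is outside its binding domain → cannot satisfy Principle A.
*Dmitri₅* c-commands the anaphor within its binding domain → licit binder.
*Diego₆* does not c-command the anaphor → cannot bind it.

{5}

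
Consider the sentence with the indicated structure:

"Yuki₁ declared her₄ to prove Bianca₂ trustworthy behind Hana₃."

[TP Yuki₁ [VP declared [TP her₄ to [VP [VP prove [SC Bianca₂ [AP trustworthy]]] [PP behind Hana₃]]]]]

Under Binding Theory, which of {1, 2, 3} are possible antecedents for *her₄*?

none

*her* is a pronoun, so Principle B applies: it must be free in its binding domain.
Binding domain of *her₄*: the matrix TP, whose subject is Yuki₁.
*Yuki₁* c-commands the pronoun within its binding domain → coindexation would violate Principle B.
*Bianca₂*: the pronoun c-commands this R-expression → coindexation would violate Principle C on *Bianca₂*.
*Hana₃*: the pronoun c-commands this R-expression → coindexation would violate Principle C on *Hana₃*.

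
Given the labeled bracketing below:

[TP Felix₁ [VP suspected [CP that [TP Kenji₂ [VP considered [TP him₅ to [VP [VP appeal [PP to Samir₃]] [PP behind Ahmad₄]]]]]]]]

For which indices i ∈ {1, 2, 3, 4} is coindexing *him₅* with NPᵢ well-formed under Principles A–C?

{1}

*him* is a pronoun, so Principle B applies: it must be free in its binding domain.
Binding domain of *him₅*: the embedded TP, whose subject is Kenji₂.
*Felix₁* c-commands the pronoun but from outside its binding domain, and is not c-commanded by it → coindexation permitted.
*Kenji₂* c-commands the pronoun within its binding domain → coindexation would violate Principle B.
*Samir₃*: the pronoun c-commands this R-expression → coindexation would violate Principle C on *Samir₃*.
*Ahmad₄*: the pronoun c-commands this R-expression → coindexation would violate Principle C on *Ahmad₄*.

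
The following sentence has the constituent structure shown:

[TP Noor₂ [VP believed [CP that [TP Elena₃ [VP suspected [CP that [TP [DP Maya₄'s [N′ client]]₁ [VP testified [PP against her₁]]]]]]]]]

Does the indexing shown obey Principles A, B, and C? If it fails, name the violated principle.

Principle B

The two coindexed NPs are *[Maya₄'s client]₁* and *her₁*.
*her₁* is a pronoun. Its binding domain is the embedded TP, whose subject is [Maya₄'s client]₁.
*[Maya₄'s client]₁* c-commands it within that domain and carries the same index.
The pronoun is locally bound → Principle B violation.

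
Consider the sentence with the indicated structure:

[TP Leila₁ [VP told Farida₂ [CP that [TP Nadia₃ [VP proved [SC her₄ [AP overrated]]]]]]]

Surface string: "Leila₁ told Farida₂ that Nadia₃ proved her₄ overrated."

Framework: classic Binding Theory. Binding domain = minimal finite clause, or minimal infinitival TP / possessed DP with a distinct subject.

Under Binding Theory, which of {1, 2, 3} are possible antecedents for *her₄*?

*her* is a pronoun, so Principle B applies: it must be free in its binding domain.
Binding domain of *her₄*: the embedded TP, whose subject is Nadia₃.
*Leila₁* c-commands the pronoun but from outside its binding domain, and is not c-commanded by it → coindexation permitted.
*Farida₂* c-commands the pronoun but from outside its binding domain, and is not c-commanded by it → coindexation permitted.
*Nadia₃* c-commands the pronoun within its binding domain → coindexation would violate Principle B.

{1, 2}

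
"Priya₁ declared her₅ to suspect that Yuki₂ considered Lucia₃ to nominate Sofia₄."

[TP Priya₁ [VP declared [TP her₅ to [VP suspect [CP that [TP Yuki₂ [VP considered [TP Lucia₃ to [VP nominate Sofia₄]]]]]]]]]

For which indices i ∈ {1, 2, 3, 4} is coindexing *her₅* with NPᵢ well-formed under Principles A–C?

none

*her* is a pronoun, so Principle B applies: it must be free in its binding domain.
Binding domain of *her₅*: the matrix TP, whose subject is Priya₁.
*Priya₁* c-commands the pronoun within its binding domain → coindexation would violate Principle B.
*Yuki₂*: the pronoun c-commands this R-expression → coindexation would violate Principle C on *Yuki₂*.
*Lucia₃*: the pronoun c-commands this R-expression → coindexation would violate Principle C on *Lucia₃*.
*Sofia₄*: the pronoun c-commands this R-expression → coindexation would violate Principle C on *Sofia₄*.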